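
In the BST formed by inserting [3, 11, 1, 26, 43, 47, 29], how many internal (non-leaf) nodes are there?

Tree built from: [3, 11, 1, 26, 43, 47, 29]
Tree (level-order array): [3, 1, 11, None, None, None, 26, None, 43, 29, 47]
Rule: An internal node has at least one child.
Per-node child counts:
  node 3: 2 child(ren)
  node 1: 0 child(ren)
  node 11: 1 child(ren)
  node 26: 1 child(ren)
  node 43: 2 child(ren)
  node 29: 0 child(ren)
  node 47: 0 child(ren)
Matching nodes: [3, 11, 26, 43]
Count of internal (non-leaf) nodes: 4


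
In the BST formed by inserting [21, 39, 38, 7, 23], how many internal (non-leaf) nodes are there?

Tree built from: [21, 39, 38, 7, 23]
Tree (level-order array): [21, 7, 39, None, None, 38, None, 23]
Rule: An internal node has at least one child.
Per-node child counts:
  node 21: 2 child(ren)
  node 7: 0 child(ren)
  node 39: 1 child(ren)
  node 38: 1 child(ren)
  node 23: 0 child(ren)
Matching nodes: [21, 39, 38]
Count of internal (non-leaf) nodes: 3


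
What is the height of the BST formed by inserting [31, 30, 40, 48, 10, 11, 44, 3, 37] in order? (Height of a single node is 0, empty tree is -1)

Insertion order: [31, 30, 40, 48, 10, 11, 44, 3, 37]
Tree (level-order array): [31, 30, 40, 10, None, 37, 48, 3, 11, None, None, 44]
Compute height bottom-up (empty subtree = -1):
  height(3) = 1 + max(-1, -1) = 0
  height(11) = 1 + max(-1, -1) = 0
  height(10) = 1 + max(0, 0) = 1
  height(30) = 1 + max(1, -1) = 2
  height(37) = 1 + max(-1, -1) = 0
  height(44) = 1 + max(-1, -1) = 0
  height(48) = 1 + max(0, -1) = 1
  height(40) = 1 + max(0, 1) = 2
  height(31) = 1 + max(2, 2) = 3
Height = 3


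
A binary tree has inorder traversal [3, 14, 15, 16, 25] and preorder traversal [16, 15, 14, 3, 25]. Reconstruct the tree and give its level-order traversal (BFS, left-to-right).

Inorder:  [3, 14, 15, 16, 25]
Preorder: [16, 15, 14, 3, 25]
Algorithm: preorder visits root first, so consume preorder in order;
for each root, split the current inorder slice at that value into
left-subtree inorder and right-subtree inorder, then recurse.
Recursive splits:
  root=16; inorder splits into left=[3, 14, 15], right=[25]
  root=15; inorder splits into left=[3, 14], right=[]
  root=14; inorder splits into left=[3], right=[]
  root=3; inorder splits into left=[], right=[]
  root=25; inorder splits into left=[], right=[]
Reconstructed level-order: [16, 15, 25, 14, 3]


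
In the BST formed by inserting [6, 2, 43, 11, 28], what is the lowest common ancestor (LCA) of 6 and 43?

Tree insertion order: [6, 2, 43, 11, 28]
Tree (level-order array): [6, 2, 43, None, None, 11, None, None, 28]
In a BST, the LCA of p=6, q=43 is the first node v on the
root-to-leaf path with p <= v <= q (go left if both < v, right if both > v).
Walk from root:
  at 6: 6 <= 6 <= 43, this is the LCA
LCA = 6


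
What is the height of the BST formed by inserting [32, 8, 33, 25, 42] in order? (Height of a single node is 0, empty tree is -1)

Insertion order: [32, 8, 33, 25, 42]
Tree (level-order array): [32, 8, 33, None, 25, None, 42]
Compute height bottom-up (empty subtree = -1):
  height(25) = 1 + max(-1, -1) = 0
  height(8) = 1 + max(-1, 0) = 1
  height(42) = 1 + max(-1, -1) = 0
  height(33) = 1 + max(-1, 0) = 1
  height(32) = 1 + max(1, 1) = 2
Height = 2


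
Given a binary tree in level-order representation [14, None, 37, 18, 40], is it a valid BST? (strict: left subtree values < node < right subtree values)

Level-order array: [14, None, 37, 18, 40]
Validate using subtree bounds (lo, hi): at each node, require lo < value < hi,
then recurse left with hi=value and right with lo=value.
Preorder trace (stopping at first violation):
  at node 14 with bounds (-inf, +inf): OK
  at node 37 with bounds (14, +inf): OK
  at node 18 with bounds (14, 37): OK
  at node 40 with bounds (37, +inf): OK
No violation found at any node.
Result: Valid BST


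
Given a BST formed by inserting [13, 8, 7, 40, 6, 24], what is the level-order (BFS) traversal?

Tree insertion order: [13, 8, 7, 40, 6, 24]
Tree (level-order array): [13, 8, 40, 7, None, 24, None, 6]
BFS from the root, enqueuing left then right child of each popped node:
  queue [13] -> pop 13, enqueue [8, 40], visited so far: [13]
  queue [8, 40] -> pop 8, enqueue [7], visited so far: [13, 8]
  queue [40, 7] -> pop 40, enqueue [24], visited so far: [13, 8, 40]
  queue [7, 24] -> pop 7, enqueue [6], visited so far: [13, 8, 40, 7]
  queue [24, 6] -> pop 24, enqueue [none], visited so far: [13, 8, 40, 7, 24]
  queue [6] -> pop 6, enqueue [none], visited so far: [13, 8, 40, 7, 24, 6]
Result: [13, 8, 40, 7, 24, 6]


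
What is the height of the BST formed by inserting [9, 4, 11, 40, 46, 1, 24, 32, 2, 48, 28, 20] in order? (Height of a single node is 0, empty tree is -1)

Insertion order: [9, 4, 11, 40, 46, 1, 24, 32, 2, 48, 28, 20]
Tree (level-order array): [9, 4, 11, 1, None, None, 40, None, 2, 24, 46, None, None, 20, 32, None, 48, None, None, 28]
Compute height bottom-up (empty subtree = -1):
  height(2) = 1 + max(-1, -1) = 0
  height(1) = 1 + max(-1, 0) = 1
  height(4) = 1 + max(1, -1) = 2
  height(20) = 1 + max(-1, -1) = 0
  height(28) = 1 + max(-1, -1) = 0
  height(32) = 1 + max(0, -1) = 1
  height(24) = 1 + max(0, 1) = 2
  height(48) = 1 + max(-1, -1) = 0
  height(46) = 1 + max(-1, 0) = 1
  height(40) = 1 + max(2, 1) = 3
  height(11) = 1 + max(-1, 3) = 4
  height(9) = 1 + max(2, 4) = 5
Height = 5


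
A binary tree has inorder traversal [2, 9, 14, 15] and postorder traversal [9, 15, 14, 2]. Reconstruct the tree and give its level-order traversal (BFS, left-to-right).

Inorder:   [2, 9, 14, 15]
Postorder: [9, 15, 14, 2]
Algorithm: postorder visits root last, so walk postorder right-to-left;
each value is the root of the current inorder slice — split it at that
value, recurse on the right subtree first, then the left.
Recursive splits:
  root=2; inorder splits into left=[], right=[9, 14, 15]
  root=14; inorder splits into left=[9], right=[15]
  root=15; inorder splits into left=[], right=[]
  root=9; inorder splits into left=[], right=[]
Reconstructed level-order: [2, 14, 9, 15]


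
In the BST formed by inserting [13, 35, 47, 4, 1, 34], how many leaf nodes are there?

Tree built from: [13, 35, 47, 4, 1, 34]
Tree (level-order array): [13, 4, 35, 1, None, 34, 47]
Rule: A leaf has 0 children.
Per-node child counts:
  node 13: 2 child(ren)
  node 4: 1 child(ren)
  node 1: 0 child(ren)
  node 35: 2 child(ren)
  node 34: 0 child(ren)
  node 47: 0 child(ren)
Matching nodes: [1, 34, 47]
Count of leaf nodes: 3


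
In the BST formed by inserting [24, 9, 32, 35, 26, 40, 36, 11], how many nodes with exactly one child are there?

Tree built from: [24, 9, 32, 35, 26, 40, 36, 11]
Tree (level-order array): [24, 9, 32, None, 11, 26, 35, None, None, None, None, None, 40, 36]
Rule: These are nodes with exactly 1 non-null child.
Per-node child counts:
  node 24: 2 child(ren)
  node 9: 1 child(ren)
  node 11: 0 child(ren)
  node 32: 2 child(ren)
  node 26: 0 child(ren)
  node 35: 1 child(ren)
  node 40: 1 child(ren)
  node 36: 0 child(ren)
Matching nodes: [9, 35, 40]
Count of nodes with exactly one child: 3


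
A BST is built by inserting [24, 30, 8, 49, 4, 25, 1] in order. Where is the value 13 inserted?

Starting tree (level order): [24, 8, 30, 4, None, 25, 49, 1]
Insertion path: 24 -> 8
Result: insert 13 as right child of 8
Final tree (level order): [24, 8, 30, 4, 13, 25, 49, 1]


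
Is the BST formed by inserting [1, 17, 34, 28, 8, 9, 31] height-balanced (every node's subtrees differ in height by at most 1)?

Tree (level-order array): [1, None, 17, 8, 34, None, 9, 28, None, None, None, None, 31]
Definition: a tree is height-balanced if, at every node, |h(left) - h(right)| <= 1 (empty subtree has height -1).
Bottom-up per-node check:
  node 9: h_left=-1, h_right=-1, diff=0 [OK], height=0
  node 8: h_left=-1, h_right=0, diff=1 [OK], height=1
  node 31: h_left=-1, h_right=-1, diff=0 [OK], height=0
  node 28: h_left=-1, h_right=0, diff=1 [OK], height=1
  node 34: h_left=1, h_right=-1, diff=2 [FAIL (|1--1|=2 > 1)], height=2
  node 17: h_left=1, h_right=2, diff=1 [OK], height=3
  node 1: h_left=-1, h_right=3, diff=4 [FAIL (|-1-3|=4 > 1)], height=4
Node 34 violates the condition: |1 - -1| = 2 > 1.
Result: Not balanced


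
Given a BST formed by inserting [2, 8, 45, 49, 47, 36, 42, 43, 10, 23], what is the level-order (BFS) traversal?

Tree insertion order: [2, 8, 45, 49, 47, 36, 42, 43, 10, 23]
Tree (level-order array): [2, None, 8, None, 45, 36, 49, 10, 42, 47, None, None, 23, None, 43]
BFS from the root, enqueuing left then right child of each popped node:
  queue [2] -> pop 2, enqueue [8], visited so far: [2]
  queue [8] -> pop 8, enqueue [45], visited so far: [2, 8]
  queue [45] -> pop 45, enqueue [36, 49], visited so far: [2, 8, 45]
  queue [36, 49] -> pop 36, enqueue [10, 42], visited so far: [2, 8, 45, 36]
  queue [49, 10, 42] -> pop 49, enqueue [47], visited so far: [2, 8, 45, 36, 49]
  queue [10, 42, 47] -> pop 10, enqueue [23], visited so far: [2, 8, 45, 36, 49, 10]
  queue [42, 47, 23] -> pop 42, enqueue [43], visited so far: [2, 8, 45, 36, 49, 10, 42]
  queue [47, 23, 43] -> pop 47, enqueue [none], visited so far: [2, 8, 45, 36, 49, 10, 42, 47]
  queue [23, 43] -> pop 23, enqueue [none], visited so far: [2, 8, 45, 36, 49, 10, 42, 47, 23]
  queue [43] -> pop 43, enqueue [none], visited so far: [2, 8, 45, 36, 49, 10, 42, 47, 23, 43]
Result: [2, 8, 45, 36, 49, 10, 42, 47, 23, 43]


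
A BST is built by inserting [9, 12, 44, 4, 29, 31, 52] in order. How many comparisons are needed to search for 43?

Search path for 43: 9 -> 12 -> 44 -> 29 -> 31
Found: False
Comparisons: 5


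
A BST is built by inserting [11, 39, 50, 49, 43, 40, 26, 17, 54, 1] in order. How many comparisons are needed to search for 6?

Search path for 6: 11 -> 1
Found: False
Comparisons: 2


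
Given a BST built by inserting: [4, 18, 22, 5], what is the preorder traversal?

Tree insertion order: [4, 18, 22, 5]
Tree (level-order array): [4, None, 18, 5, 22]
Preorder traversal: [4, 18, 5, 22]


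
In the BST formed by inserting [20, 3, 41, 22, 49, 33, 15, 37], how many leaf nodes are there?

Tree built from: [20, 3, 41, 22, 49, 33, 15, 37]
Tree (level-order array): [20, 3, 41, None, 15, 22, 49, None, None, None, 33, None, None, None, 37]
Rule: A leaf has 0 children.
Per-node child counts:
  node 20: 2 child(ren)
  node 3: 1 child(ren)
  node 15: 0 child(ren)
  node 41: 2 child(ren)
  node 22: 1 child(ren)
  node 33: 1 child(ren)
  node 37: 0 child(ren)
  node 49: 0 child(ren)
Matching nodes: [15, 37, 49]
Count of leaf nodes: 3


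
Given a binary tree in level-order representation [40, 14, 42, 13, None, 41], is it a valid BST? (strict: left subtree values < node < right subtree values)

Level-order array: [40, 14, 42, 13, None, 41]
Validate using subtree bounds (lo, hi): at each node, require lo < value < hi,
then recurse left with hi=value and right with lo=value.
Preorder trace (stopping at first violation):
  at node 40 with bounds (-inf, +inf): OK
  at node 14 with bounds (-inf, 40): OK
  at node 13 with bounds (-inf, 14): OK
  at node 42 with bounds (40, +inf): OK
  at node 41 with bounds (40, 42): OK
No violation found at any node.
Result: Valid BST


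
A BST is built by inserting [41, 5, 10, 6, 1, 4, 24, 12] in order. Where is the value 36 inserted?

Starting tree (level order): [41, 5, None, 1, 10, None, 4, 6, 24, None, None, None, None, 12]
Insertion path: 41 -> 5 -> 10 -> 24
Result: insert 36 as right child of 24
Final tree (level order): [41, 5, None, 1, 10, None, 4, 6, 24, None, None, None, None, 12, 36]


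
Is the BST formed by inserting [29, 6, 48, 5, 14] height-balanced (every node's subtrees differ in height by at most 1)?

Tree (level-order array): [29, 6, 48, 5, 14]
Definition: a tree is height-balanced if, at every node, |h(left) - h(right)| <= 1 (empty subtree has height -1).
Bottom-up per-node check:
  node 5: h_left=-1, h_right=-1, diff=0 [OK], height=0
  node 14: h_left=-1, h_right=-1, diff=0 [OK], height=0
  node 6: h_left=0, h_right=0, diff=0 [OK], height=1
  node 48: h_left=-1, h_right=-1, diff=0 [OK], height=0
  node 29: h_left=1, h_right=0, diff=1 [OK], height=2
All nodes satisfy the balance condition.
Result: Balanced


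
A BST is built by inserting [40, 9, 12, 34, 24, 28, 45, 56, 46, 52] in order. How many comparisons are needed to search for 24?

Search path for 24: 40 -> 9 -> 12 -> 34 -> 24
Found: True
Comparisons: 5


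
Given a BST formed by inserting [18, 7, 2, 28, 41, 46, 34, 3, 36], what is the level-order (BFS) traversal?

Tree insertion order: [18, 7, 2, 28, 41, 46, 34, 3, 36]
Tree (level-order array): [18, 7, 28, 2, None, None, 41, None, 3, 34, 46, None, None, None, 36]
BFS from the root, enqueuing left then right child of each popped node:
  queue [18] -> pop 18, enqueue [7, 28], visited so far: [18]
  queue [7, 28] -> pop 7, enqueue [2], visited so far: [18, 7]
  queue [28, 2] -> pop 28, enqueue [41], visited so far: [18, 7, 28]
  queue [2, 41] -> pop 2, enqueue [3], visited so far: [18, 7, 28, 2]
  queue [41, 3] -> pop 41, enqueue [34, 46], visited so far: [18, 7, 28, 2, 41]
  queue [3, 34, 46] -> pop 3, enqueue [none], visited so far: [18, 7, 28, 2, 41, 3]
  queue [34, 46] -> pop 34, enqueue [36], visited so far: [18, 7, 28, 2, 41, 3, 34]
  queue [46, 36] -> pop 46, enqueue [none], visited so far: [18, 7, 28, 2, 41, 3, 34, 46]
  queue [36] -> pop 36, enqueue [none], visited so far: [18, 7, 28, 2, 41, 3, 34, 46, 36]
Result: [18, 7, 28, 2, 41, 3, 34, 46, 36]


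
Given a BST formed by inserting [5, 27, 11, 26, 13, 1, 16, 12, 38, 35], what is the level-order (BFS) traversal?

Tree insertion order: [5, 27, 11, 26, 13, 1, 16, 12, 38, 35]
Tree (level-order array): [5, 1, 27, None, None, 11, 38, None, 26, 35, None, 13, None, None, None, 12, 16]
BFS from the root, enqueuing left then right child of each popped node:
  queue [5] -> pop 5, enqueue [1, 27], visited so far: [5]
  queue [1, 27] -> pop 1, enqueue [none], visited so far: [5, 1]
  queue [27] -> pop 27, enqueue [11, 38], visited so far: [5, 1, 27]
  queue [11, 38] -> pop 11, enqueue [26], visited so far: [5, 1, 27, 11]
  queue [38, 26] -> pop 38, enqueue [35], visited so far: [5, 1, 27, 11, 38]
  queue [26, 35] -> pop 26, enqueue [13], visited so far: [5, 1, 27, 11, 38, 26]
  queue [35, 13] -> pop 35, enqueue [none], visited so far: [5, 1, 27, 11, 38, 26, 35]
  queue [13] -> pop 13, enqueue [12, 16], visited so far: [5, 1, 27, 11, 38, 26, 35, 13]
  queue [12, 16] -> pop 12, enqueue [none], visited so far: [5, 1, 27, 11, 38, 26, 35, 13, 12]
  queue [16] -> pop 16, enqueue [none], visited so far: [5, 1, 27, 11, 38, 26, 35, 13, 12, 16]
Result: [5, 1, 27, 11, 38, 26, 35, 13, 12, 16]


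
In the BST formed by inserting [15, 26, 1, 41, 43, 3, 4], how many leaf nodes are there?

Tree built from: [15, 26, 1, 41, 43, 3, 4]
Tree (level-order array): [15, 1, 26, None, 3, None, 41, None, 4, None, 43]
Rule: A leaf has 0 children.
Per-node child counts:
  node 15: 2 child(ren)
  node 1: 1 child(ren)
  node 3: 1 child(ren)
  node 4: 0 child(ren)
  node 26: 1 child(ren)
  node 41: 1 child(ren)
  node 43: 0 child(ren)
Matching nodes: [4, 43]
Count of leaf nodes: 2


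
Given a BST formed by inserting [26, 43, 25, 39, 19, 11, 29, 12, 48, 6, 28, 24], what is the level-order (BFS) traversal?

Tree insertion order: [26, 43, 25, 39, 19, 11, 29, 12, 48, 6, 28, 24]
Tree (level-order array): [26, 25, 43, 19, None, 39, 48, 11, 24, 29, None, None, None, 6, 12, None, None, 28]
BFS from the root, enqueuing left then right child of each popped node:
  queue [26] -> pop 26, enqueue [25, 43], visited so far: [26]
  queue [25, 43] -> pop 25, enqueue [19], visited so far: [26, 25]
  queue [43, 19] -> pop 43, enqueue [39, 48], visited so far: [26, 25, 43]
  queue [19, 39, 48] -> pop 19, enqueue [11, 24], visited so far: [26, 25, 43, 19]
  queue [39, 48, 11, 24] -> pop 39, enqueue [29], visited so far: [26, 25, 43, 19, 39]
  queue [48, 11, 24, 29] -> pop 48, enqueue [none], visited so far: [26, 25, 43, 19, 39, 48]
  queue [11, 24, 29] -> pop 11, enqueue [6, 12], visited so far: [26, 25, 43, 19, 39, 48, 11]
  queue [24, 29, 6, 12] -> pop 24, enqueue [none], visited so far: [26, 25, 43, 19, 39, 48, 11, 24]
  queue [29, 6, 12] -> pop 29, enqueue [28], visited so far: [26, 25, 43, 19, 39, 48, 11, 24, 29]
  queue [6, 12, 28] -> pop 6, enqueue [none], visited so far: [26, 25, 43, 19, 39, 48, 11, 24, 29, 6]
  queue [12, 28] -> pop 12, enqueue [none], visited so far: [26, 25, 43, 19, 39, 48, 11, 24, 29, 6, 12]
  queue [28] -> pop 28, enqueue [none], visited so far: [26, 25, 43, 19, 39, 48, 11, 24, 29, 6, 12, 28]
Result: [26, 25, 43, 19, 39, 48, 11, 24, 29, 6, 12, 28]


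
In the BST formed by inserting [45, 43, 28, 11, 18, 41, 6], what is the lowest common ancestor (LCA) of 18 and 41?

Tree insertion order: [45, 43, 28, 11, 18, 41, 6]
Tree (level-order array): [45, 43, None, 28, None, 11, 41, 6, 18]
In a BST, the LCA of p=18, q=41 is the first node v on the
root-to-leaf path with p <= v <= q (go left if both < v, right if both > v).
Walk from root:
  at 45: both 18 and 41 < 45, go left
  at 43: both 18 and 41 < 43, go left
  at 28: 18 <= 28 <= 41, this is the LCA
LCA = 28


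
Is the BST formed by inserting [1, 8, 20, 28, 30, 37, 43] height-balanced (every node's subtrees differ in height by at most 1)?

Tree (level-order array): [1, None, 8, None, 20, None, 28, None, 30, None, 37, None, 43]
Definition: a tree is height-balanced if, at every node, |h(left) - h(right)| <= 1 (empty subtree has height -1).
Bottom-up per-node check:
  node 43: h_left=-1, h_right=-1, diff=0 [OK], height=0
  node 37: h_left=-1, h_right=0, diff=1 [OK], height=1
  node 30: h_left=-1, h_right=1, diff=2 [FAIL (|-1-1|=2 > 1)], height=2
  node 28: h_left=-1, h_right=2, diff=3 [FAIL (|-1-2|=3 > 1)], height=3
  node 20: h_left=-1, h_right=3, diff=4 [FAIL (|-1-3|=4 > 1)], height=4
  node 8: h_left=-1, h_right=4, diff=5 [FAIL (|-1-4|=5 > 1)], height=5
  node 1: h_left=-1, h_right=5, diff=6 [FAIL (|-1-5|=6 > 1)], height=6
Node 30 violates the condition: |-1 - 1| = 2 > 1.
Result: Not balanced


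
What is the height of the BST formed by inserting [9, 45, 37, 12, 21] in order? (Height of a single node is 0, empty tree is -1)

Insertion order: [9, 45, 37, 12, 21]
Tree (level-order array): [9, None, 45, 37, None, 12, None, None, 21]
Compute height bottom-up (empty subtree = -1):
  height(21) = 1 + max(-1, -1) = 0
  height(12) = 1 + max(-1, 0) = 1
  height(37) = 1 + max(1, -1) = 2
  height(45) = 1 + max(2, -1) = 3
  height(9) = 1 + max(-1, 3) = 4
Height = 4


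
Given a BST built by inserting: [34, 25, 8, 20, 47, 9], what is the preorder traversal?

Tree insertion order: [34, 25, 8, 20, 47, 9]
Tree (level-order array): [34, 25, 47, 8, None, None, None, None, 20, 9]
Preorder traversal: [34, 25, 8, 20, 9, 47]


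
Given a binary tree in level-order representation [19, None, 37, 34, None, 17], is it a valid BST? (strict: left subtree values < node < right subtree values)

Level-order array: [19, None, 37, 34, None, 17]
Validate using subtree bounds (lo, hi): at each node, require lo < value < hi,
then recurse left with hi=value and right with lo=value.
Preorder trace (stopping at first violation):
  at node 19 with bounds (-inf, +inf): OK
  at node 37 with bounds (19, +inf): OK
  at node 34 with bounds (19, 37): OK
  at node 17 with bounds (19, 34): VIOLATION
Node 17 violates its bound: not (19 < 17 < 34).
Result: Not a valid BST


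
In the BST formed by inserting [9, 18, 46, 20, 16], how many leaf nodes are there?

Tree built from: [9, 18, 46, 20, 16]
Tree (level-order array): [9, None, 18, 16, 46, None, None, 20]
Rule: A leaf has 0 children.
Per-node child counts:
  node 9: 1 child(ren)
  node 18: 2 child(ren)
  node 16: 0 child(ren)
  node 46: 1 child(ren)
  node 20: 0 child(ren)
Matching nodes: [16, 20]
Count of leaf nodes: 2


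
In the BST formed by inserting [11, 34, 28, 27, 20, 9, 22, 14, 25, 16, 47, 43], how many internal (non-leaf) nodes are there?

Tree built from: [11, 34, 28, 27, 20, 9, 22, 14, 25, 16, 47, 43]
Tree (level-order array): [11, 9, 34, None, None, 28, 47, 27, None, 43, None, 20, None, None, None, 14, 22, None, 16, None, 25]
Rule: An internal node has at least one child.
Per-node child counts:
  node 11: 2 child(ren)
  node 9: 0 child(ren)
  node 34: 2 child(ren)
  node 28: 1 child(ren)
  node 27: 1 child(ren)
  node 20: 2 child(ren)
  node 14: 1 child(ren)
  node 16: 0 child(ren)
  node 22: 1 child(ren)
  node 25: 0 child(ren)
  node 47: 1 child(ren)
  node 43: 0 child(ren)
Matching nodes: [11, 34, 28, 27, 20, 14, 22, 47]
Count of internal (non-leaf) nodes: 8


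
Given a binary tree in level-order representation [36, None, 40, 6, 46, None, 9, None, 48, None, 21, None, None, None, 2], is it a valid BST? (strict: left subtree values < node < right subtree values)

Level-order array: [36, None, 40, 6, 46, None, 9, None, 48, None, 21, None, None, None, 2]
Validate using subtree bounds (lo, hi): at each node, require lo < value < hi,
then recurse left with hi=value and right with lo=value.
Preorder trace (stopping at first violation):
  at node 36 with bounds (-inf, +inf): OK
  at node 40 with bounds (36, +inf): OK
  at node 6 with bounds (36, 40): VIOLATION
Node 6 violates its bound: not (36 < 6 < 40).
Result: Not a valid BST


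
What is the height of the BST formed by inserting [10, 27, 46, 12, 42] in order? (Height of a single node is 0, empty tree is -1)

Insertion order: [10, 27, 46, 12, 42]
Tree (level-order array): [10, None, 27, 12, 46, None, None, 42]
Compute height bottom-up (empty subtree = -1):
  height(12) = 1 + max(-1, -1) = 0
  height(42) = 1 + max(-1, -1) = 0
  height(46) = 1 + max(0, -1) = 1
  height(27) = 1 + max(0, 1) = 2
  height(10) = 1 + max(-1, 2) = 3
Height = 3


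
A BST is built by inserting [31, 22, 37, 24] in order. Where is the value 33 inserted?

Starting tree (level order): [31, 22, 37, None, 24]
Insertion path: 31 -> 37
Result: insert 33 as left child of 37
Final tree (level order): [31, 22, 37, None, 24, 33]


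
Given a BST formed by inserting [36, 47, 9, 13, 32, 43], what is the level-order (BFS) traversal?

Tree insertion order: [36, 47, 9, 13, 32, 43]
Tree (level-order array): [36, 9, 47, None, 13, 43, None, None, 32]
BFS from the root, enqueuing left then right child of each popped node:
  queue [36] -> pop 36, enqueue [9, 47], visited so far: [36]
  queue [9, 47] -> pop 9, enqueue [13], visited so far: [36, 9]
  queue [47, 13] -> pop 47, enqueue [43], visited so far: [36, 9, 47]
  queue [13, 43] -> pop 13, enqueue [32], visited so far: [36, 9, 47, 13]
  queue [43, 32] -> pop 43, enqueue [none], visited so far: [36, 9, 47, 13, 43]
  queue [32] -> pop 32, enqueue [none], visited so far: [36, 9, 47, 13, 43, 32]
Result: [36, 9, 47, 13, 43, 32]


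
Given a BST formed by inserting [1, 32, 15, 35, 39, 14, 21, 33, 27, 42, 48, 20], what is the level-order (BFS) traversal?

Tree insertion order: [1, 32, 15, 35, 39, 14, 21, 33, 27, 42, 48, 20]
Tree (level-order array): [1, None, 32, 15, 35, 14, 21, 33, 39, None, None, 20, 27, None, None, None, 42, None, None, None, None, None, 48]
BFS from the root, enqueuing left then right child of each popped node:
  queue [1] -> pop 1, enqueue [32], visited so far: [1]
  queue [32] -> pop 32, enqueue [15, 35], visited so far: [1, 32]
  queue [15, 35] -> pop 15, enqueue [14, 21], visited so far: [1, 32, 15]
  queue [35, 14, 21] -> pop 35, enqueue [33, 39], visited so far: [1, 32, 15, 35]
  queue [14, 21, 33, 39] -> pop 14, enqueue [none], visited so far: [1, 32, 15, 35, 14]
  queue [21, 33, 39] -> pop 21, enqueue [20, 27], visited so far: [1, 32, 15, 35, 14, 21]
  queue [33, 39, 20, 27] -> pop 33, enqueue [none], visited so far: [1, 32, 15, 35, 14, 21, 33]
  queue [39, 20, 27] -> pop 39, enqueue [42], visited so far: [1, 32, 15, 35, 14, 21, 33, 39]
  queue [20, 27, 42] -> pop 20, enqueue [none], visited so far: [1, 32, 15, 35, 14, 21, 33, 39, 20]
  queue [27, 42] -> pop 27, enqueue [none], visited so far: [1, 32, 15, 35, 14, 21, 33, 39, 20, 27]
  queue [42] -> pop 42, enqueue [48], visited so far: [1, 32, 15, 35, 14, 21, 33, 39, 20, 27, 42]
  queue [48] -> pop 48, enqueue [none], visited so far: [1, 32, 15, 35, 14, 21, 33, 39, 20, 27, 42, 48]
Result: [1, 32, 15, 35, 14, 21, 33, 39, 20, 27, 42, 48]


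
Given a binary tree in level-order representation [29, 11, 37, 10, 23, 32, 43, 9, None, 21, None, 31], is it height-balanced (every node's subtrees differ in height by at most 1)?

Tree (level-order array): [29, 11, 37, 10, 23, 32, 43, 9, None, 21, None, 31]
Definition: a tree is height-balanced if, at every node, |h(left) - h(right)| <= 1 (empty subtree has height -1).
Bottom-up per-node check:
  node 9: h_left=-1, h_right=-1, diff=0 [OK], height=0
  node 10: h_left=0, h_right=-1, diff=1 [OK], height=1
  node 21: h_left=-1, h_right=-1, diff=0 [OK], height=0
  node 23: h_left=0, h_right=-1, diff=1 [OK], height=1
  node 11: h_left=1, h_right=1, diff=0 [OK], height=2
  node 31: h_left=-1, h_right=-1, diff=0 [OK], height=0
  node 32: h_left=0, h_right=-1, diff=1 [OK], height=1
  node 43: h_left=-1, h_right=-1, diff=0 [OK], height=0
  node 37: h_left=1, h_right=0, diff=1 [OK], height=2
  node 29: h_left=2, h_right=2, diff=0 [OK], height=3
All nodes satisfy the balance condition.
Result: Balanced


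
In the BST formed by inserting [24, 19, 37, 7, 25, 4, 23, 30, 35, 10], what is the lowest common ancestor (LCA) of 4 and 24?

Tree insertion order: [24, 19, 37, 7, 25, 4, 23, 30, 35, 10]
Tree (level-order array): [24, 19, 37, 7, 23, 25, None, 4, 10, None, None, None, 30, None, None, None, None, None, 35]
In a BST, the LCA of p=4, q=24 is the first node v on the
root-to-leaf path with p <= v <= q (go left if both < v, right if both > v).
Walk from root:
  at 24: 4 <= 24 <= 24, this is the LCA
LCA = 24


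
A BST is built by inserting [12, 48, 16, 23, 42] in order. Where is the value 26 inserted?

Starting tree (level order): [12, None, 48, 16, None, None, 23, None, 42]
Insertion path: 12 -> 48 -> 16 -> 23 -> 42
Result: insert 26 as left child of 42
Final tree (level order): [12, None, 48, 16, None, None, 23, None, 42, 26]


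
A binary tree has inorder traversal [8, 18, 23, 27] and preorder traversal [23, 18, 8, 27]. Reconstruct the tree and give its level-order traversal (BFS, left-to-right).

Inorder:  [8, 18, 23, 27]
Preorder: [23, 18, 8, 27]
Algorithm: preorder visits root first, so consume preorder in order;
for each root, split the current inorder slice at that value into
left-subtree inorder and right-subtree inorder, then recurse.
Recursive splits:
  root=23; inorder splits into left=[8, 18], right=[27]
  root=18; inorder splits into left=[8], right=[]
  root=8; inorder splits into left=[], right=[]
  root=27; inorder splits into left=[], right=[]
Reconstructed level-order: [23, 18, 27, 8]


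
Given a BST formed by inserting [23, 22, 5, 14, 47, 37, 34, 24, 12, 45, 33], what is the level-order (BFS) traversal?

Tree insertion order: [23, 22, 5, 14, 47, 37, 34, 24, 12, 45, 33]
Tree (level-order array): [23, 22, 47, 5, None, 37, None, None, 14, 34, 45, 12, None, 24, None, None, None, None, None, None, 33]
BFS from the root, enqueuing left then right child of each popped node:
  queue [23] -> pop 23, enqueue [22, 47], visited so far: [23]
  queue [22, 47] -> pop 22, enqueue [5], visited so far: [23, 22]
  queue [47, 5] -> pop 47, enqueue [37], visited so far: [23, 22, 47]
  queue [5, 37] -> pop 5, enqueue [14], visited so far: [23, 22, 47, 5]
  queue [37, 14] -> pop 37, enqueue [34, 45], visited so far: [23, 22, 47, 5, 37]
  queue [14, 34, 45] -> pop 14, enqueue [12], visited so far: [23, 22, 47, 5, 37, 14]
  queue [34, 45, 12] -> pop 34, enqueue [24], visited so far: [23, 22, 47, 5, 37, 14, 34]
  queue [45, 12, 24] -> pop 45, enqueue [none], visited so far: [23, 22, 47, 5, 37, 14, 34, 45]
  queue [12, 24] -> pop 12, enqueue [none], visited so far: [23, 22, 47, 5, 37, 14, 34, 45, 12]
  queue [24] -> pop 24, enqueue [33], visited so far: [23, 22, 47, 5, 37, 14, 34, 45, 12, 24]
  queue [33] -> pop 33, enqueue [none], visited so far: [23, 22, 47, 5, 37, 14, 34, 45, 12, 24, 33]
Result: [23, 22, 47, 5, 37, 14, 34, 45, 12, 24, 33]


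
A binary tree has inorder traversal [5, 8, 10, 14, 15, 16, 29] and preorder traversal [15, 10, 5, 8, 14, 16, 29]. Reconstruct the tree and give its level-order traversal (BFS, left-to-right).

Inorder:  [5, 8, 10, 14, 15, 16, 29]
Preorder: [15, 10, 5, 8, 14, 16, 29]
Algorithm: preorder visits root first, so consume preorder in order;
for each root, split the current inorder slice at that value into
left-subtree inorder and right-subtree inorder, then recurse.
Recursive splits:
  root=15; inorder splits into left=[5, 8, 10, 14], right=[16, 29]
  root=10; inorder splits into left=[5, 8], right=[14]
  root=5; inorder splits into left=[], right=[8]
  root=8; inorder splits into left=[], right=[]
  root=14; inorder splits into left=[], right=[]
  root=16; inorder splits into left=[], right=[29]
  root=29; inorder splits into left=[], right=[]
Reconstructed level-order: [15, 10, 16, 5, 14, 29, 8]


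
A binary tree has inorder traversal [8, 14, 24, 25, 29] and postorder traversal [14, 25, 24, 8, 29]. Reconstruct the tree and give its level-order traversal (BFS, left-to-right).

Inorder:   [8, 14, 24, 25, 29]
Postorder: [14, 25, 24, 8, 29]
Algorithm: postorder visits root last, so walk postorder right-to-left;
each value is the root of the current inorder slice — split it at that
value, recurse on the right subtree first, then the left.
Recursive splits:
  root=29; inorder splits into left=[8, 14, 24, 25], right=[]
  root=8; inorder splits into left=[], right=[14, 24, 25]
  root=24; inorder splits into left=[14], right=[25]
  root=25; inorder splits into left=[], right=[]
  root=14; inorder splits into left=[], right=[]
Reconstructed level-order: [29, 8, 24, 14, 25]


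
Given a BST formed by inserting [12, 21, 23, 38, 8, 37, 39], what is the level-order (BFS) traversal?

Tree insertion order: [12, 21, 23, 38, 8, 37, 39]
Tree (level-order array): [12, 8, 21, None, None, None, 23, None, 38, 37, 39]
BFS from the root, enqueuing left then right child of each popped node:
  queue [12] -> pop 12, enqueue [8, 21], visited so far: [12]
  queue [8, 21] -> pop 8, enqueue [none], visited so far: [12, 8]
  queue [21] -> pop 21, enqueue [23], visited so far: [12, 8, 21]
  queue [23] -> pop 23, enqueue [38], visited so far: [12, 8, 21, 23]
  queue [38] -> pop 38, enqueue [37, 39], visited so far: [12, 8, 21, 23, 38]
  queue [37, 39] -> pop 37, enqueue [none], visited so far: [12, 8, 21, 23, 38, 37]
  queue [39] -> pop 39, enqueue [none], visited so far: [12, 8, 21, 23, 38, 37, 39]
Result: [12, 8, 21, 23, 38, 37, 39]


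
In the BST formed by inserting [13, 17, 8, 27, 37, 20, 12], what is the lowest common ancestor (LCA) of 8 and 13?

Tree insertion order: [13, 17, 8, 27, 37, 20, 12]
Tree (level-order array): [13, 8, 17, None, 12, None, 27, None, None, 20, 37]
In a BST, the LCA of p=8, q=13 is the first node v on the
root-to-leaf path with p <= v <= q (go left if both < v, right if both > v).
Walk from root:
  at 13: 8 <= 13 <= 13, this is the LCA
LCA = 13


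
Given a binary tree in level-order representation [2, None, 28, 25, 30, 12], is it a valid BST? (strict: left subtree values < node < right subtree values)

Level-order array: [2, None, 28, 25, 30, 12]
Validate using subtree bounds (lo, hi): at each node, require lo < value < hi,
then recurse left with hi=value and right with lo=value.
Preorder trace (stopping at first violation):
  at node 2 with bounds (-inf, +inf): OK
  at node 28 with bounds (2, +inf): OK
  at node 25 with bounds (2, 28): OK
  at node 12 with bounds (2, 25): OK
  at node 30 with bounds (28, +inf): OK
No violation found at any node.
Result: Valid BST


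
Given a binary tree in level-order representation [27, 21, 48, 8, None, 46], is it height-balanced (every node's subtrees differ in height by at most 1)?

Tree (level-order array): [27, 21, 48, 8, None, 46]
Definition: a tree is height-balanced if, at every node, |h(left) - h(right)| <= 1 (empty subtree has height -1).
Bottom-up per-node check:
  node 8: h_left=-1, h_right=-1, diff=0 [OK], height=0
  node 21: h_left=0, h_right=-1, diff=1 [OK], height=1
  node 46: h_left=-1, h_right=-1, diff=0 [OK], height=0
  node 48: h_left=0, h_right=-1, diff=1 [OK], height=1
  node 27: h_left=1, h_right=1, diff=0 [OK], height=2
All nodes satisfy the balance condition.
Result: Balanced


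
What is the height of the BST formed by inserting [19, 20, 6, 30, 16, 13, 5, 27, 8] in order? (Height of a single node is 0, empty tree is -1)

Insertion order: [19, 20, 6, 30, 16, 13, 5, 27, 8]
Tree (level-order array): [19, 6, 20, 5, 16, None, 30, None, None, 13, None, 27, None, 8]
Compute height bottom-up (empty subtree = -1):
  height(5) = 1 + max(-1, -1) = 0
  height(8) = 1 + max(-1, -1) = 0
  height(13) = 1 + max(0, -1) = 1
  height(16) = 1 + max(1, -1) = 2
  height(6) = 1 + max(0, 2) = 3
  height(27) = 1 + max(-1, -1) = 0
  height(30) = 1 + max(0, -1) = 1
  height(20) = 1 + max(-1, 1) = 2
  height(19) = 1 + max(3, 2) = 4
Height = 4


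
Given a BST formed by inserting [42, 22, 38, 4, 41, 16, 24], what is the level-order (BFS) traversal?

Tree insertion order: [42, 22, 38, 4, 41, 16, 24]
Tree (level-order array): [42, 22, None, 4, 38, None, 16, 24, 41]
BFS from the root, enqueuing left then right child of each popped node:
  queue [42] -> pop 42, enqueue [22], visited so far: [42]
  queue [22] -> pop 22, enqueue [4, 38], visited so far: [42, 22]
  queue [4, 38] -> pop 4, enqueue [16], visited so far: [42, 22, 4]
  queue [38, 16] -> pop 38, enqueue [24, 41], visited so far: [42, 22, 4, 38]
  queue [16, 24, 41] -> pop 16, enqueue [none], visited so far: [42, 22, 4, 38, 16]
  queue [24, 41] -> pop 24, enqueue [none], visited so far: [42, 22, 4, 38, 16, 24]
  queue [41] -> pop 41, enqueue [none], visited so far: [42, 22, 4, 38, 16, 24, 41]
Result: [42, 22, 4, 38, 16, 24, 41]


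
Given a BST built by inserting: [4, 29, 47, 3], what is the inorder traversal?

Tree insertion order: [4, 29, 47, 3]
Tree (level-order array): [4, 3, 29, None, None, None, 47]
Inorder traversal: [3, 4, 29, 47]


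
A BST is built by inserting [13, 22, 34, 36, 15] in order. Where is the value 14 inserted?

Starting tree (level order): [13, None, 22, 15, 34, None, None, None, 36]
Insertion path: 13 -> 22 -> 15
Result: insert 14 as left child of 15
Final tree (level order): [13, None, 22, 15, 34, 14, None, None, 36]


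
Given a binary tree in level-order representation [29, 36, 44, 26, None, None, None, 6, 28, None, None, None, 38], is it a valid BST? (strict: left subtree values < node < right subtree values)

Level-order array: [29, 36, 44, 26, None, None, None, 6, 28, None, None, None, 38]
Validate using subtree bounds (lo, hi): at each node, require lo < value < hi,
then recurse left with hi=value and right with lo=value.
Preorder trace (stopping at first violation):
  at node 29 with bounds (-inf, +inf): OK
  at node 36 with bounds (-inf, 29): VIOLATION
Node 36 violates its bound: not (-inf < 36 < 29).
Result: Not a valid BST


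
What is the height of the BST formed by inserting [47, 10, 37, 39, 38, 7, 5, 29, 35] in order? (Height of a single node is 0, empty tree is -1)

Insertion order: [47, 10, 37, 39, 38, 7, 5, 29, 35]
Tree (level-order array): [47, 10, None, 7, 37, 5, None, 29, 39, None, None, None, 35, 38]
Compute height bottom-up (empty subtree = -1):
  height(5) = 1 + max(-1, -1) = 0
  height(7) = 1 + max(0, -1) = 1
  height(35) = 1 + max(-1, -1) = 0
  height(29) = 1 + max(-1, 0) = 1
  height(38) = 1 + max(-1, -1) = 0
  height(39) = 1 + max(0, -1) = 1
  height(37) = 1 + max(1, 1) = 2
  height(10) = 1 + max(1, 2) = 3
  height(47) = 1 + max(3, -1) = 4
Height = 4


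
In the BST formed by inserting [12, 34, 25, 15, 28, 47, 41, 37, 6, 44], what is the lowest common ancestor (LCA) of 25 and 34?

Tree insertion order: [12, 34, 25, 15, 28, 47, 41, 37, 6, 44]
Tree (level-order array): [12, 6, 34, None, None, 25, 47, 15, 28, 41, None, None, None, None, None, 37, 44]
In a BST, the LCA of p=25, q=34 is the first node v on the
root-to-leaf path with p <= v <= q (go left if both < v, right if both > v).
Walk from root:
  at 12: both 25 and 34 > 12, go right
  at 34: 25 <= 34 <= 34, this is the LCA
LCA = 34


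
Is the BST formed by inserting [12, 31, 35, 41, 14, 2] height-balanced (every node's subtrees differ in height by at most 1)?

Tree (level-order array): [12, 2, 31, None, None, 14, 35, None, None, None, 41]
Definition: a tree is height-balanced if, at every node, |h(left) - h(right)| <= 1 (empty subtree has height -1).
Bottom-up per-node check:
  node 2: h_left=-1, h_right=-1, diff=0 [OK], height=0
  node 14: h_left=-1, h_right=-1, diff=0 [OK], height=0
  node 41: h_left=-1, h_right=-1, diff=0 [OK], height=0
  node 35: h_left=-1, h_right=0, diff=1 [OK], height=1
  node 31: h_left=0, h_right=1, diff=1 [OK], height=2
  node 12: h_left=0, h_right=2, diff=2 [FAIL (|0-2|=2 > 1)], height=3
Node 12 violates the condition: |0 - 2| = 2 > 1.
Result: Not balanced


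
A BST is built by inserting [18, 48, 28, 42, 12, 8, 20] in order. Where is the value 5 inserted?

Starting tree (level order): [18, 12, 48, 8, None, 28, None, None, None, 20, 42]
Insertion path: 18 -> 12 -> 8
Result: insert 5 as left child of 8
Final tree (level order): [18, 12, 48, 8, None, 28, None, 5, None, 20, 42]


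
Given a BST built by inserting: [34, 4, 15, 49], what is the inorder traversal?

Tree insertion order: [34, 4, 15, 49]
Tree (level-order array): [34, 4, 49, None, 15]
Inorder traversal: [4, 15, 34, 49]


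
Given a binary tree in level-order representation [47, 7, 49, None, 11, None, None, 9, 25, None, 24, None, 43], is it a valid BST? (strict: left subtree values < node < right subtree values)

Level-order array: [47, 7, 49, None, 11, None, None, 9, 25, None, 24, None, 43]
Validate using subtree bounds (lo, hi): at each node, require lo < value < hi,
then recurse left with hi=value and right with lo=value.
Preorder trace (stopping at first violation):
  at node 47 with bounds (-inf, +inf): OK
  at node 7 with bounds (-inf, 47): OK
  at node 11 with bounds (7, 47): OK
  at node 9 with bounds (7, 11): OK
  at node 24 with bounds (9, 11): VIOLATION
Node 24 violates its bound: not (9 < 24 < 11).
Result: Not a valid BST


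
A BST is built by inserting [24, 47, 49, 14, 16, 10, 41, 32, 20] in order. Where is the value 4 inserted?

Starting tree (level order): [24, 14, 47, 10, 16, 41, 49, None, None, None, 20, 32]
Insertion path: 24 -> 14 -> 10
Result: insert 4 as left child of 10
Final tree (level order): [24, 14, 47, 10, 16, 41, 49, 4, None, None, 20, 32]


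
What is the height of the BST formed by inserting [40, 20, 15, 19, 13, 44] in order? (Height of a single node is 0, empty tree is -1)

Insertion order: [40, 20, 15, 19, 13, 44]
Tree (level-order array): [40, 20, 44, 15, None, None, None, 13, 19]
Compute height bottom-up (empty subtree = -1):
  height(13) = 1 + max(-1, -1) = 0
  height(19) = 1 + max(-1, -1) = 0
  height(15) = 1 + max(0, 0) = 1
  height(20) = 1 + max(1, -1) = 2
  height(44) = 1 + max(-1, -1) = 0
  height(40) = 1 + max(2, 0) = 3
Height = 3


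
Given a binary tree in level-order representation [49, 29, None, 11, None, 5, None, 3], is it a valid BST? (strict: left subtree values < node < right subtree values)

Level-order array: [49, 29, None, 11, None, 5, None, 3]
Validate using subtree bounds (lo, hi): at each node, require lo < value < hi,
then recurse left with hi=value and right with lo=value.
Preorder trace (stopping at first violation):
  at node 49 with bounds (-inf, +inf): OK
  at node 29 with bounds (-inf, 49): OK
  at node 11 with bounds (-inf, 29): OK
  at node 5 with bounds (-inf, 11): OK
  at node 3 with bounds (-inf, 5): OK
No violation found at any node.
Result: Valid BST


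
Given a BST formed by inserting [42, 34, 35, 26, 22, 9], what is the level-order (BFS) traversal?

Tree insertion order: [42, 34, 35, 26, 22, 9]
Tree (level-order array): [42, 34, None, 26, 35, 22, None, None, None, 9]
BFS from the root, enqueuing left then right child of each popped node:
  queue [42] -> pop 42, enqueue [34], visited so far: [42]
  queue [34] -> pop 34, enqueue [26, 35], visited so far: [42, 34]
  queue [26, 35] -> pop 26, enqueue [22], visited so far: [42, 34, 26]
  queue [35, 22] -> pop 35, enqueue [none], visited so far: [42, 34, 26, 35]
  queue [22] -> pop 22, enqueue [9], visited so far: [42, 34, 26, 35, 22]
  queue [9] -> pop 9, enqueue [none], visited so far: [42, 34, 26, 35, 22, 9]
Result: [42, 34, 26, 35, 22, 9]
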